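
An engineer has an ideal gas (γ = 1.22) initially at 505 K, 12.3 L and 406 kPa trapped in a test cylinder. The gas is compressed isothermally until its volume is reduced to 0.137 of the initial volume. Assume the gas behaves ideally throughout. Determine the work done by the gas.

-9930 J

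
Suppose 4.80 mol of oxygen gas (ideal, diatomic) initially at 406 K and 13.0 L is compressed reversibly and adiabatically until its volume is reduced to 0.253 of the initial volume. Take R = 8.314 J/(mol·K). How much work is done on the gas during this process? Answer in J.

29700 J

P₁ = nRT₁/V₁ = 4.80×8.314×406/13.0 = 1250 kPa.
Adiabatic: TV^(γ−1) = const ⇒ T₂ = 406×(3.95)^0.400 = 704 K; PV^γ = const ⇒ P₂ = 8540 kPa.
ΔU = nCvΔT = 4.80×20.8×(704−406) = 29700 J.
Q = 0 for an adiabatic process, so W = −ΔU = -29700 J.
Work done on the gas = −W_by = 29700 J.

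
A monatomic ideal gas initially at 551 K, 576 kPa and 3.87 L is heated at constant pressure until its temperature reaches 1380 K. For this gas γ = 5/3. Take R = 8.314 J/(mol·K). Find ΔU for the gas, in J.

5030 J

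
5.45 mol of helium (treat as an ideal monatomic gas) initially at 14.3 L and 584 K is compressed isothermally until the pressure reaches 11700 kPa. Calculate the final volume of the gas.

P₁ = nRT₁/V₁ = 5.45×8.314×584/14.3 = 1850 kPa.
Isothermal: T stays 584 K; PV = const ⇒ V₂ = 2.26 L, P₂ = 11700 kPa.

2.26 L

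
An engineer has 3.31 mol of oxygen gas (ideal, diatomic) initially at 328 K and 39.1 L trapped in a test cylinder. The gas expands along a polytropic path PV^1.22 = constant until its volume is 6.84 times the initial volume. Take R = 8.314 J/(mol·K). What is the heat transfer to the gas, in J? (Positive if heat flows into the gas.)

6370 J

P₁ = nRT₁/V₁ = 3.31×8.314×328/39.1 = 231 kPa.
Polytropic n=1.22: T₂ = T₁(V₁/V₂)^(n−1) = 328×(0.146)^0.22 = 215 K; P₂ = P₁(V₁/V₂)^n = 22.1 kPa.
W = (P₁V₁−P₂V₂)/(n−1) = (231×39.1−22.1×267)/0.22 = 14200 J.
ΔU = nCvΔT = 3.31×20.8×(215−328) = -7780 J.
Q = ΔU + W = 6370 J.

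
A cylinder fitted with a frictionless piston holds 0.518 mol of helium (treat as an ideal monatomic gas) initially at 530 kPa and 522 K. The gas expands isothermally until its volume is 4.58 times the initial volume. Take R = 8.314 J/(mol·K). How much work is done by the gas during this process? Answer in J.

V₁ = nRT₁/P₁ = 0.518×8.314×522/530 = 4.24 L.
Isothermal: T stays 522 K; PV = const ⇒ V₂ = 19.4 L, P₂ = 116 kPa.
W = nRT ln(V₂/V₁) = 0.518×8.314×522×ln(4.58) = 3420 J.

3420 J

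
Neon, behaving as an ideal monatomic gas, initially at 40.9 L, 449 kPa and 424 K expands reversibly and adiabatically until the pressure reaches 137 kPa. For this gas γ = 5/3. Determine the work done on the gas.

-10400 J

n = P₁V₁/(RT₁) = 449×40.9/(8.314×424) = 5.21 mol.
Adiabatic: T₂/T₁ = (P₂/P₁)^((γ−1)/γ) ⇒ T₂ = 424×(0.305)^0.400 = 264 K; V₂ = 83.4 L.
ΔU = nCvΔT = 5.21×12.5×(264−424) = -10400 J.
Q = 0 for an adiabatic process, so W = −ΔU = 10400 J.
Work done on the gas = −W_by = -10400 J.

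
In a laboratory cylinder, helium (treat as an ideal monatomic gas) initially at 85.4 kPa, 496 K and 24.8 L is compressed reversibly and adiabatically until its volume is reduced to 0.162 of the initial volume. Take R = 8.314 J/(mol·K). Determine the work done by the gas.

n = P₁V₁/(RT₁) = 85.4×24.8/(8.314×496) = 0.514 mol.
Adiabatic: TV^(γ−1) = const ⇒ T₂ = 496×(6.17)^0.667 = 1670 K; PV^γ = const ⇒ P₂ = 1770 kPa.
ΔU = nCvΔT = 0.514×12.5×(1670−496) = 7510 J.
Q = 0 for an adiabatic process, so W = −ΔU = -7510 J.

-7510 J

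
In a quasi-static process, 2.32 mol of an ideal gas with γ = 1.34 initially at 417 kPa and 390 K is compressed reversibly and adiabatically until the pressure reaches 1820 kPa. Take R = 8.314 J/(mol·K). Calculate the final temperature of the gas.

567 K

V₁ = nRT₁/P₁ = 2.32×8.314×390/417 = 18.0 L.
Adiabatic: T₂/T₁ = (P₂/P₁)^((γ−1)/γ) ⇒ T₂ = 390×(4.36)^0.254 = 567 K; V₂ = 6.01 L.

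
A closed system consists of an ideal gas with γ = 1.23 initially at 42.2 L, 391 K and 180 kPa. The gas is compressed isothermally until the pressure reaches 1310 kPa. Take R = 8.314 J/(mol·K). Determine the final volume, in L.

Isothermal: T stays 391 K; PV = const ⇒ V₂ = 5.80 L, P₂ = 1310 kPa.

5.80 L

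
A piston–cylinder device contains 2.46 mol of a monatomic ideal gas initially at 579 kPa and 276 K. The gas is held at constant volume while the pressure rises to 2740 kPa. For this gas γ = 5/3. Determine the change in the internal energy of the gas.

31600 J

V₁ = nRT₁/P₁ = 2.46×8.314×276/579 = 9.75 L.
Isochoric: V stays 9.75 L; P/T = const ⇒ T₂ = 1310 K, P₂ = 2740 kPa.
For an ideal gas ΔU = nCvΔT with Cv = (3/2)R = 12.5 J/(mol·K).
ΔU = 2.46×12.5×(1310−276) = 31600 J.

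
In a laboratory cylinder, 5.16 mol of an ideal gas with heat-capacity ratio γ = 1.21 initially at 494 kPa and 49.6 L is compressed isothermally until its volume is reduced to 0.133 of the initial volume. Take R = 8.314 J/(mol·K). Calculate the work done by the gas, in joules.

-49400 J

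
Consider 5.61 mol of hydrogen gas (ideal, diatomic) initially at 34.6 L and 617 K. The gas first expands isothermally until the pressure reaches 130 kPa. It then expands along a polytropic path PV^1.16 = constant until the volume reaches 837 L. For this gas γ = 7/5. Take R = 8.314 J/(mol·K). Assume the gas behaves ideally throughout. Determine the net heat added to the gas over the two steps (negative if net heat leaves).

74100 J

P₁ = nRT₁/V₁ = 5.61×8.314×617/34.6 = 832 kPa.
Step 1 — Isothermal: T stays 617 K; PV = const ⇒ V₂ = 221 L, P₂ = 130 kPa.
ΔU = 0 (ideal gas, T constant).
W = nRT ln(V₂/V₁) = 5.61×8.314×617×ln(6.40) = 53400 J.
Q = ΔU + W = 53400 J.
State after step 1: P = 130 kPa, V = 221 L, T = 617 K.
Step 2 — Polytropic n=1.16: T₂ = T₁(V₁/V₂)^(n−1) = 617×(0.264)^0.16 = 499 K; P₂ = P₁(V₁/V₂)^n = 27.8 kPa.
W = (P₁V₁−P₂V₂)/(n−1) = (130×221−27.8×837)/0.16 = 34500 J.
ΔU = nCvΔT = 5.61×20.8×(499−617) = -13800 J.
Q = ΔU + W = 20700 J.
Net over both steps: W = 87900 J, Q = 74100 J, ΔU = -13800 J.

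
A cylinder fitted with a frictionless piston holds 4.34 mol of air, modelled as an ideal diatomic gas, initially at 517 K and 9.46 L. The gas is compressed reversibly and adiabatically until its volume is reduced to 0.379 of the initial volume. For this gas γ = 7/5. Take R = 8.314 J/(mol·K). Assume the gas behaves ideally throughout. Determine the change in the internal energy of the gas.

P₁ = nRT₁/V₁ = 4.34×8.314×517/9.46 = 1970 kPa.
Adiabatic: TV^(γ−1) = const ⇒ T₂ = 517×(2.64)^0.400 = 762 K; PV^γ = const ⇒ P₂ = 7670 kPa.
For an ideal gas ΔU = nCvΔT with Cv = (5/2)R = 20.8 J/(mol·K).
ΔU = 4.34×20.8×(762−517) = 22100 J.

22100 J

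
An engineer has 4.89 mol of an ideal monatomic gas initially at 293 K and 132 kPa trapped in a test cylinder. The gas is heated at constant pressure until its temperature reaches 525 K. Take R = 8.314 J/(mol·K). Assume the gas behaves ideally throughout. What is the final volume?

V₁ = nRT₁/P₁ = 4.89×8.314×293/132 = 90.2 L.
Isobaric: P stays 132 kPa; V/T = const ⇒ T₂ = 525 K, V₂ = 162 L.

162 L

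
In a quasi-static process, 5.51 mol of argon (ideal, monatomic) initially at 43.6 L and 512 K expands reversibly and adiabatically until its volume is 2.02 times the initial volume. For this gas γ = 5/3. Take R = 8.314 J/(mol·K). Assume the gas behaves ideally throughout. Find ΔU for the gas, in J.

P₁ = nRT₁/V₁ = 5.51×8.314×512/43.6 = 538 kPa.
Adiabatic: TV^(γ−1) = const ⇒ T₂ = 512×(0.495)^0.667 = 320 K; PV^γ = const ⇒ P₂ = 167 kPa.
For an ideal gas ΔU = nCvΔT with Cv = (3/2)R = 12.5 J/(mol·K).
ΔU = 5.51×12.5×(320−512) = -13200 J.

-13200 J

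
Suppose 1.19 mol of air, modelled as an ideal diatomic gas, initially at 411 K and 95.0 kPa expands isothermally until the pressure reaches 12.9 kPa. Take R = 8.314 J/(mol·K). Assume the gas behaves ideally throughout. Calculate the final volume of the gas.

315 L

V₁ = nRT₁/P₁ = 1.19×8.314×411/95.0 = 42.8 L.
Isothermal: T stays 411 K; PV = const ⇒ V₂ = 315 L, P₂ = 12.9 kPa.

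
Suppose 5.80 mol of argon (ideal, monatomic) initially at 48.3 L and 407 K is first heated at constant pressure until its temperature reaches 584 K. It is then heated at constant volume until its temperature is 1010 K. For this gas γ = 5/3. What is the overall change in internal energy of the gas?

43600 J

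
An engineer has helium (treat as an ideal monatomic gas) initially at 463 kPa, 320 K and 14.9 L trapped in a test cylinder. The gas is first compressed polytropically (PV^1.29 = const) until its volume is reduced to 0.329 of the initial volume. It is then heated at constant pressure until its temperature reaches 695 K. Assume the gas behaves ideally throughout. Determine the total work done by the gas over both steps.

-3590 J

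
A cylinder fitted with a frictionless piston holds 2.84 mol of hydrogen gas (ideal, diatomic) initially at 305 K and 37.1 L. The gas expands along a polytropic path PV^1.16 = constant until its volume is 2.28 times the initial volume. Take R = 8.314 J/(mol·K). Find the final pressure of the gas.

74.6 kPa

P₁ = nRT₁/V₁ = 2.84×8.314×305/37.1 = 194 kPa.
Polytropic n=1.16: T₂ = T₁(V₁/V₂)^(n−1) = 305×(0.439)^0.16 = 267 K; P₂ = P₁(V₁/V₂)^n = 74.6 kPa.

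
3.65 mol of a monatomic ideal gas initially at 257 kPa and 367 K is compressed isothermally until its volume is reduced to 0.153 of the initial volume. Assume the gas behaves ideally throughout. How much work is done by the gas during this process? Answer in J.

V₁ = nRT₁/P₁ = 3.65×8.314×367/257 = 43.3 L.
Isothermal: T stays 367 K; PV = const ⇒ V₂ = 6.63 L, P₂ = 1680 kPa.
W = nRT ln(V₂/V₁) = 3.65×8.314×367×ln(0.153) = -20900 J.

-20900 J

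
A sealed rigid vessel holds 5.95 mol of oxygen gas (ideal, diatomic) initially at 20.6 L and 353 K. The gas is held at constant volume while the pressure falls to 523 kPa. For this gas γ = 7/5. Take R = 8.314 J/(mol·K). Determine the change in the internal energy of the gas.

P₁ = nRT₁/V₁ = 5.95×8.314×353/20.6 = 848 kPa.
Isochoric: V stays 20.6 L; P/T = const ⇒ T₂ = 218 K, P₂ = 523 kPa.
For an ideal gas ΔU = nCvΔT with Cv = (5/2)R = 20.8 J/(mol·K).
ΔU = 5.95×20.8×(218−353) = -16700 J.

-16700 J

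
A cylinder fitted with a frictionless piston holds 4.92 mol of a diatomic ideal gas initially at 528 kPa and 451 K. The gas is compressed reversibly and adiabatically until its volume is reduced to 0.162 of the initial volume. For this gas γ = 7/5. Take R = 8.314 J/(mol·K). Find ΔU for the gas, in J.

V₁ = nRT₁/P₁ = 4.92×8.314×451/528 = 34.9 L.
Adiabatic: TV^(γ−1) = const ⇒ T₂ = 451×(6.17)^0.400 = 934 K; PV^γ = const ⇒ P₂ = 6750 kPa.
For an ideal gas ΔU = nCvΔT with Cv = (5/2)R = 20.8 J/(mol·K).
ΔU = 4.92×20.8×(934−451) = 49400 J.

49400 J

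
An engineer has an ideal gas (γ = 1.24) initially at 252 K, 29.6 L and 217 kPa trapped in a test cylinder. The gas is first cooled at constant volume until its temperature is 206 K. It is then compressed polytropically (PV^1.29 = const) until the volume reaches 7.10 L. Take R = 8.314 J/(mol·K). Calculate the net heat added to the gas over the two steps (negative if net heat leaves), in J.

n = P₁V₁/(RT₁) = 217×29.6/(8.314×252) = 3.07 mol.
Step 1 — Isochoric: V stays 29.6 L; P/T = const ⇒ T₂ = 206 K, P₂ = 177 kPa.
W = 0 (no volume change).
ΔU = nCvΔT = 3.07×34.6×(206−252) = -4890 J.
Q = ΔU = -4890 J.
State after step 1: P = 177 kPa, V = 29.6 L, T = 206 K.
Step 2 — Polytropic n=1.29: T₂ = T₁(V₁/V₂)^(n−1) = 206×(4.17)^0.29 = 312 K; P₂ = P₁(V₁/V₂)^n = 1120 kPa.
W = (P₁V₁−P₂V₂)/(n−1) = (177×29.6−1120×7.10)/0.29 = -9290 J.
ΔU = nCvΔT = 3.07×34.6×(312−206) = 11200 J.
Q = ΔU + W = 1930 J.
Net over both steps: W = -9290 J, Q = -2950 J, ΔU = 6340 J.

-2950 J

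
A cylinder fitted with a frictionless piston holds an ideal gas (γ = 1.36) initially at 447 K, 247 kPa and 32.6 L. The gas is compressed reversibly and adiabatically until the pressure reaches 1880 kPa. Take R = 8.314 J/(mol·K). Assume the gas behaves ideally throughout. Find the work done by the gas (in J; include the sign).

n = P₁V₁/(RT₁) = 247×32.6/(8.314×447) = 2.17 mol.
Adiabatic: T₂/T₁ = (P₂/P₁)^((γ−1)/γ) ⇒ T₂ = 447×(7.61)^0.265 = 765 K; V₂ = 7.33 L.
ΔU = nCvΔT = 2.17×23.1×(765−447) = 15900 J.
Q = 0 for an adiabatic process, so W = −ΔU = -15900 J.

-15900 J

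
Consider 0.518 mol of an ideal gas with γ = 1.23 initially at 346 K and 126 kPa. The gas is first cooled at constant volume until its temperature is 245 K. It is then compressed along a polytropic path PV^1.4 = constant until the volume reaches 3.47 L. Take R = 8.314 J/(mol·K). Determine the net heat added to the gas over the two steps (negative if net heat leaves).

V₁ = nRT₁/P₁ = 0.518×8.314×346/126 = 11.8 L.
Step 1 — Isochoric: V stays 11.8 L; P/T = const ⇒ T₂ = 245 K, P₂ = 89.2 kPa.
W = 0 (no volume change).
ΔU = nCvΔT = 0.518×36.1×(245−346) = -1890 J.
Q = ΔU = -1890 J.
State after step 1: P = 89.2 kPa, V = 11.8 L, T = 245 K.
Step 2 — Polytropic n=1.4: T₂ = T₁(V₁/V₂)^(n−1) = 245×(3.41)^0.40 = 400 K; P₂ = P₁(V₁/V₂)^n = 497 kPa.
W = (P₁V₁−P₂V₂)/(n−1) = (89.2×11.8−497×3.47)/0.40 = -1670 J.
ΔU = nCvΔT = 0.518×36.1×(400−245) = 2900 J.
Q = ΔU + W = 1230 J.
Net over both steps: W = -1670 J, Q = -657 J, ΔU = 1010 J.

-657 J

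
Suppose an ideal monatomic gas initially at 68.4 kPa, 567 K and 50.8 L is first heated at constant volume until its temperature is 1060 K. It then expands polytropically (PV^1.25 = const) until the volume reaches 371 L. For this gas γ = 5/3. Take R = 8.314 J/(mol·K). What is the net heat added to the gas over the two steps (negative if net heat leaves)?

n = P₁V₁/(RT₁) = 68.4×50.8/(8.314×567) = 0.737 mol.
Step 1 — Isochoric: V stays 50.8 L; P/T = const ⇒ T₂ = 1060 K, P₂ = 128 kPa.
W = 0 (no volume change).
ΔU = nCvΔT = 0.737×12.5×(1060−567) = 4530 J.
Q = ΔU = 4530 J.
State after step 1: P = 128 kPa, V = 50.8 L, T = 1060 K.
Step 2 — Polytropic n=1.25: T₂ = T₁(V₁/V₂)^(n−1) = 1060×(0.137)^0.25 = 645 K; P₂ = P₁(V₁/V₂)^n = 10.7 kPa.
W = (P₁V₁−P₂V₂)/(n−1) = (128×50.8−10.7×371)/0.25 = 10200 J.
ΔU = nCvΔT = 0.737×12.5×(645−1060) = -3820 J.
Q = ΔU + W = 6360 J.
Net over both steps: W = 10200 J, Q = 10900 J, ΔU = 715 J.

10900 J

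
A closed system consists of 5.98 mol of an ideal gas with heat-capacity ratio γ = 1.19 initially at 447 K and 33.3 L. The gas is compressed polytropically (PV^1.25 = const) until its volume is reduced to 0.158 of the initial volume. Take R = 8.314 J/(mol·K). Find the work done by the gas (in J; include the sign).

P₁ = nRT₁/V₁ = 5.98×8.314×447/33.3 = 667 kPa.
Polytropic n=1.25: T₂ = T₁(V₁/V₂)^(n−1) = 447×(6.33)^0.25 = 709 K; P₂ = P₁(V₁/V₂)^n = 6700 kPa.
W = (P₁V₁−P₂V₂)/(n−1) = (667×33.3−6700×5.26)/0.25 = -52100 J.

-52100 J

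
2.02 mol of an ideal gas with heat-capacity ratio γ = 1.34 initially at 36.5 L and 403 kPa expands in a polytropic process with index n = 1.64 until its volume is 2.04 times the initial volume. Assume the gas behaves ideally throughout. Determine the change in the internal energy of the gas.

T₁ = P₁V₁/(nR) = 403×36.5/(2.02×8.314) = 876 K.
Polytropic n=1.64: T₂ = T₁(V₁/V₂)^(n−1) = 876×(0.490)^0.64 = 555 K; P₂ = P₁(V₁/V₂)^n = 125 kPa.
For an ideal gas ΔU = nCvΔT with Cv = R/(γ−1) = 24.5 J/(mol·K).
ΔU = 2.02×24.5×(555−876) = -15900 J.

-15900 J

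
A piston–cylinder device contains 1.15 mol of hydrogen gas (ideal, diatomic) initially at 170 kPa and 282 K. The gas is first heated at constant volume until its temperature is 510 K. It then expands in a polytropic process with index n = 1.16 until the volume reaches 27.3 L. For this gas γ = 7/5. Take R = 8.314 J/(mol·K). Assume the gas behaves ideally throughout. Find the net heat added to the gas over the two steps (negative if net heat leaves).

6970 J

V₁ = nRT₁/P₁ = 1.15×8.314×282/170 = 15.9 L.
Step 1 — Isochoric: V stays 15.9 L; P/T = const ⇒ T₂ = 510 K, P₂ = 307 kPa.
W = 0 (no volume change).
ΔU = nCvΔT = 1.15×20.8×(510−282) = 5450 J.
Q = ΔU = 5450 J.
State after step 1: P = 307 kPa, V = 15.9 L, T = 510 K.
Step 2 — Polytropic n=1.16: T₂ = T₁(V₁/V₂)^(n−1) = 510×(0.581)^0.16 = 468 K; P₂ = P₁(V₁/V₂)^n = 164 kPa.
W = (P₁V₁−P₂V₂)/(n−1) = (307×15.9−164×27.3)/0.16 = 2540 J.
ΔU = nCvΔT = 1.15×20.8×(468−510) = -1010 J.
Q = ΔU + W = 1520 J.
Net over both steps: W = 2540 J, Q = 6970 J, ΔU = 4440 J.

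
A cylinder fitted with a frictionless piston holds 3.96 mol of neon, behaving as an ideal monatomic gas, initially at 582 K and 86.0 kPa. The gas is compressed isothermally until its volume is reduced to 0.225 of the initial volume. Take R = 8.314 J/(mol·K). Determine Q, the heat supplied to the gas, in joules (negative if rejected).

V₁ = nRT₁/P₁ = 3.96×8.314×582/86.0 = 223 L.
Isothermal: T stays 582 K; PV = const ⇒ V₂ = 50.1 L, P₂ = 382 kPa.
ΔU = 0 (ideal gas, T constant).
W = nRT ln(V₂/V₁) = 3.96×8.314×582×ln(0.225) = -28600 J.
Q = ΔU + W = -28600 J.

-28600 J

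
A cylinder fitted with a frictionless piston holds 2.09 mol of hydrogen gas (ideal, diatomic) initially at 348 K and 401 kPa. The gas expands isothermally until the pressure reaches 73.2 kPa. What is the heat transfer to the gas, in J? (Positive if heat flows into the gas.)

10300 J

V₁ = nRT₁/P₁ = 2.09×8.314×348/401 = 15.1 L.
Isothermal: T stays 348 K; PV = const ⇒ V₂ = 82.6 L, P₂ = 73.2 kPa.
ΔU = 0 (ideal gas, T constant).
W = nRT ln(V₂/V₁) = 2.09×8.314×348×ln(5.48) = 10300 J.
Q = ΔU + W = 10300 J.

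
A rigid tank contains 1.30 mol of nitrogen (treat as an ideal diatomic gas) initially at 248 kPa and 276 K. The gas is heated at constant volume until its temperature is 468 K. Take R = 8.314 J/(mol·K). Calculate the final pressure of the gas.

421 kPa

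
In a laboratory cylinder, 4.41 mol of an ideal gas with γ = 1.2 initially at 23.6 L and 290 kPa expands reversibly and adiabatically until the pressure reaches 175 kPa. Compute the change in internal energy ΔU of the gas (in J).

T₁ = P₁V₁/(nR) = 290×23.6/(4.41×8.314) = 187 K.
Adiabatic: T₂/T₁ = (P₂/P₁)^((γ−1)/γ) ⇒ T₂ = 187×(0.603)^0.167 = 172 K; V₂ = 36.0 L.
For an ideal gas ΔU = nCvΔT with Cv = R/(γ−1) = 41.6 J/(mol·K).
ΔU = 4.41×41.6×(172−187) = -2760 J.

-2760 J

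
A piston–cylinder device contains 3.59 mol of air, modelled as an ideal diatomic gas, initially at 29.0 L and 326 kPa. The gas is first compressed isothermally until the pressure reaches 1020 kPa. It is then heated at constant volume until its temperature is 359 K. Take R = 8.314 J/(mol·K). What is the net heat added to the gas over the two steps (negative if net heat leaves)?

-7630 J

T₁ = P₁V₁/(nR) = 326×29.0/(3.59×8.314) = 317 K.
Step 1 — Isothermal: T stays 317 K; PV = const ⇒ V₂ = 9.27 L, P₂ = 1020 kPa.
ΔU = 0 (ideal gas, T constant).
W = nRT ln(V₂/V₁) = 3.59×8.314×317×ln(0.320) = -10800 J.
Q = ΔU + W = -10800 J.
State after step 1: P = 1020 kPa, V = 9.27 L, T = 317 K.
Step 2 — Isochoric: V stays 9.27 L; P/T = const ⇒ T₂ = 359 K, P₂ = 1160 kPa.
W = 0 (no volume change).
ΔU = nCvΔT = 3.59×20.8×(359−317) = 3150 J.
Q = ΔU = 3150 J.
Net over both steps: W = -10800 J, Q = -7630 J, ΔU = 3150 J.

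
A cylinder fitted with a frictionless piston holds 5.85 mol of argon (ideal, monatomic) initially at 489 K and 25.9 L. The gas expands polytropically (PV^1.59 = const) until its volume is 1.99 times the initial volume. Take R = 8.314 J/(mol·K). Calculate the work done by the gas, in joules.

13500 J

P₁ = nRT₁/V₁ = 5.85×8.314×489/25.9 = 918 kPa.
Polytropic n=1.59: T₂ = T₁(V₁/V₂)^(n−1) = 489×(0.503)^0.59 = 326 K; P₂ = P₁(V₁/V₂)^n = 307 kPa.
W = (P₁V₁−P₂V₂)/(n−1) = (918×25.9−307×51.5)/0.59 = 13500 J.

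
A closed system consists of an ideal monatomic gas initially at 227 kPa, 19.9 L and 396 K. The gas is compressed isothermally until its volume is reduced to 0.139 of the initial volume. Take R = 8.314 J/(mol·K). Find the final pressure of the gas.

Isothermal: T stays 396 K; PV = const ⇒ V₂ = 2.77 L, P₂ = 1630 kPa.

1630 kPa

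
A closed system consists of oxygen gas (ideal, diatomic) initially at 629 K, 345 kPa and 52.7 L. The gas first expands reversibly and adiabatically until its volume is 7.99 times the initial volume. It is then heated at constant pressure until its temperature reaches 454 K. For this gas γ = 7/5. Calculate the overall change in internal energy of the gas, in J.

-12600 J

n = P₁V₁/(RT₁) = 345×52.7/(8.314×629) = 3.48 mol.
Step 1 — Adiabatic: TV^(γ−1) = const ⇒ T₂ = 629×(0.125)^0.400 = 274 K; PV^γ = const ⇒ P₂ = 18.8 kPa.
ΔU = nCvΔT = 3.48×20.8×(274−629) = -25700 J.
Q = 0 for an adiabatic process, so W = −ΔU = 25700 J.
State after step 1: P = 18.8 kPa, V = 421 L, T = 274 K.
Step 2 — Isobaric: P stays 18.8 kPa; V/T = const ⇒ T₂ = 454 K, V₂ = 698 L.
W = PΔV = 18.8×(698−421) kPa·L = 5210 J.
ΔU = nCvΔT = 3.48×20.8×(454−274) = 13000 J.
Q = ΔU + W = nCpΔT = 18200 J.
Net over both steps: W = 30900 J, Q = 18200 J, ΔU = -12600 J.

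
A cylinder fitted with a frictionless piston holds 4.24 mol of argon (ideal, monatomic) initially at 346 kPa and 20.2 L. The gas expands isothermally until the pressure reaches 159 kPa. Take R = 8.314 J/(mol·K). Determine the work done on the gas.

T₁ = P₁V₁/(nR) = 346×20.2/(4.24×8.314) = 198 K.
Isothermal: T stays 198 K; PV = const ⇒ V₂ = 44.0 L, P₂ = 159 kPa.
W = nRT ln(V₂/V₁) = 4.24×8.314×198×ln(2.18) = 5430 J.
Work done on the gas = −W_by = -5430 J.

-5430 J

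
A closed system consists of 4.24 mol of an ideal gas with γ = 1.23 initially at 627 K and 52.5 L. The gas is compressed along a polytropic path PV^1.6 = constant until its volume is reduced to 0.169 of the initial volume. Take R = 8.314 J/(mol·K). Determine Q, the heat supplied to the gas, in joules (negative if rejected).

P₁ = nRT₁/V₁ = 4.24×8.314×627/52.5 = 421 kPa.
Polytropic n=1.6: T₂ = T₁(V₁/V₂)^(n−1) = 627×(5.92)^0.60 = 1820 K; P₂ = P₁(V₁/V₂)^n = 7240 kPa.
W = (P₁V₁−P₂V₂)/(n−1) = (421×52.5−7240×8.87)/0.60 = -70200 J.
ΔU = nCvΔT = 4.24×36.1×(1820−627) = 183000 J.
Q = ΔU + W = 113000 J.

113000 J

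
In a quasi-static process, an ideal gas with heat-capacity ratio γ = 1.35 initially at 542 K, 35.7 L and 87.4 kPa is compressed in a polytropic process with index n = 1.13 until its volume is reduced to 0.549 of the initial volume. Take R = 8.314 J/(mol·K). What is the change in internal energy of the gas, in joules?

n = P₁V₁/(RT₁) = 87.4×35.7/(8.314×542) = 0.692 mol.
Polytropic n=1.13: T₂ = T₁(V₁/V₂)^(n−1) = 542×(1.82)^0.13 = 586 K; P₂ = P₁(V₁/V₂)^n = 172 kPa.
For an ideal gas ΔU = nCvΔT with Cv = R/(γ−1) = 23.8 J/(mol·K).
ΔU = 0.692×23.8×(586−542) = 723 J.

723 J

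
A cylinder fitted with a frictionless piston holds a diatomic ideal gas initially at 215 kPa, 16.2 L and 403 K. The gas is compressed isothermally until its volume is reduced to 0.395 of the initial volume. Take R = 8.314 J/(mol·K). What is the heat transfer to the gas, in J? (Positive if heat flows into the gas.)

-3240 J

n = P₁V₁/(RT₁) = 215×16.2/(8.314×403) = 1.04 mol.
Isothermal: T stays 403 K; PV = const ⇒ V₂ = 6.40 L, P₂ = 544 kPa.
ΔU = 0 (ideal gas, T constant).
W = nRT ln(V₂/V₁) = 1.04×8.314×403×ln(0.395) = -3240 J.
Q = ΔU + W = -3240 J.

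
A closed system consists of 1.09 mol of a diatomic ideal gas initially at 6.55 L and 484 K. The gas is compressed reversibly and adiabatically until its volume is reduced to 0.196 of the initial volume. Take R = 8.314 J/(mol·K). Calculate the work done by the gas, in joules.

P₁ = nRT₁/V₁ = 1.09×8.314×484/6.55 = 670 kPa.
Adiabatic: TV^(γ−1) = const ⇒ T₂ = 484×(5.10)^0.400 = 929 K; PV^γ = const ⇒ P₂ = 6560 kPa.
ΔU = nCvΔT = 1.09×20.8×(929−484) = 10100 J.
Q = 0 for an adiabatic process, so W = −ΔU = -10100 J.

-10100 J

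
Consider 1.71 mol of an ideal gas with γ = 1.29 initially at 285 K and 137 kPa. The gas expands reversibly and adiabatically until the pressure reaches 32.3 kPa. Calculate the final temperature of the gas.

V₁ = nRT₁/P₁ = 1.71×8.314×285/137 = 29.6 L.
Adiabatic: T₂/T₁ = (P₂/P₁)^((γ−1)/γ) ⇒ T₂ = 285×(0.236)^0.225 = 206 K; V₂ = 90.7 L.

206 K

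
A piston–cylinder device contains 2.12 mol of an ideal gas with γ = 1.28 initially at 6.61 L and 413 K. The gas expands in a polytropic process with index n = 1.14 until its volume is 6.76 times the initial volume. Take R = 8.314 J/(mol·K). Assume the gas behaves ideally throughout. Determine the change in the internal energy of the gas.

P₁ = nRT₁/V₁ = 2.12×8.314×413/6.61 = 1100 kPa.
Polytropic n=1.14: T₂ = T₁(V₁/V₂)^(n−1) = 413×(0.148)^0.14 = 316 K; P₂ = P₁(V₁/V₂)^n = 125 kPa.
For an ideal gas ΔU = nCvΔT with Cv = R/(γ−1) = 29.7 J/(mol·K).
ΔU = 2.12×29.7×(316−413) = -6100 J.

-6100 J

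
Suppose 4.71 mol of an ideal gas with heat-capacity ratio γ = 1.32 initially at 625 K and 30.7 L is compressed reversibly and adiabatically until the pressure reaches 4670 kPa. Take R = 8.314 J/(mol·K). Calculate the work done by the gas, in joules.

-40900 J

P₁ = nRT₁/V₁ = 4.71×8.314×625/30.7 = 797 kPa.
Adiabatic: T₂/T₁ = (P₂/P₁)^((γ−1)/γ) ⇒ T₂ = 625×(5.86)^0.242 = 959 K; V₂ = 8.04 L.
ΔU = nCvΔT = 4.71×26.0×(959−625) = 40900 J.
Q = 0 for an adiabatic process, so W = −ΔU = -40900 J.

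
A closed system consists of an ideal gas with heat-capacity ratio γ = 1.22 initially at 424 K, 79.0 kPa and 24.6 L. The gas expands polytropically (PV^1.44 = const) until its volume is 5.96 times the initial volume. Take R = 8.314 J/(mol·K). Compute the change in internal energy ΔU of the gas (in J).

-4810 J

n = P₁V₁/(RT₁) = 79.0×24.6/(8.314×424) = 0.551 mol.
Polytropic n=1.44: T₂ = T₁(V₁/V₂)^(n−1) = 424×(0.168)^0.44 = 193 K; P₂ = P₁(V₁/V₂)^n = 6.04 kPa.
For an ideal gas ΔU = nCvΔT with Cv = R/(γ−1) = 37.8 J/(mol·K).
ΔU = 0.551×37.8×(193−424) = -4810 J.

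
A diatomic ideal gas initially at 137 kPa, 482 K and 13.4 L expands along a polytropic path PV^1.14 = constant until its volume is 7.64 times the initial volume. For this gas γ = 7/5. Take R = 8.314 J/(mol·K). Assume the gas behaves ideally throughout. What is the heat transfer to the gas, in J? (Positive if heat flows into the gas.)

n = P₁V₁/(RT₁) = 137×13.4/(8.314×482) = 0.458 mol.
Polytropic n=1.14: T₂ = T₁(V₁/V₂)^(n−1) = 482×(0.131)^0.14 = 363 K; P₂ = P₁(V₁/V₂)^n = 13.5 kPa.
W = (P₁V₁−P₂V₂)/(n−1) = (137×13.4−13.5×102)/0.14 = 3250 J.
ΔU = nCvΔT = 0.458×20.8×(363−482) = -1140 J.
Q = ΔU + W = 2110 J.

2110 J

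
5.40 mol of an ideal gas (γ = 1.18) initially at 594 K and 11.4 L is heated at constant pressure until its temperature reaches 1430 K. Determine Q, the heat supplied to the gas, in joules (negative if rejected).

246000 J

P₁ = nRT₁/V₁ = 5.40×8.314×594/11.4 = 2340 kPa.
Isobaric: P stays 2340 kPa; V/T = const ⇒ T₂ = 1430 K, V₂ = 27.4 L.
W = PΔV = 2340×(27.4−11.4) kPa·L = 37500 J.
ΔU = nCvΔT = 5.40×46.2×(1430−594) = 209000 J.
Q = ΔU + W = nCpΔT = 246000 J.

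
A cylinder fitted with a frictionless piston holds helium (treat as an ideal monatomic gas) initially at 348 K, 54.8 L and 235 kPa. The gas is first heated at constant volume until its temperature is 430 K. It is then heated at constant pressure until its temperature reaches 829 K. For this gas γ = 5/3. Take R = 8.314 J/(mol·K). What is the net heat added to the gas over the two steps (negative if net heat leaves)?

n = P₁V₁/(RT₁) = 235×54.8/(8.314×348) = 4.45 mol.
Step 1 — Isochoric: V stays 54.8 L; P/T = const ⇒ T₂ = 430 K, P₂ = 290 kPa.
W = 0 (no volume change).
ΔU = nCvΔT = 4.45×12.5×(430−348) = 4550 J.
Q = ΔU = 4550 J.
State after step 1: P = 290 kPa, V = 54.8 L, T = 430 K.
Step 2 — Isobaric: P stays 290 kPa; V/T = const ⇒ T₂ = 829 K, V₂ = 106 L.
W = PΔV = 290×(106−54.8) kPa·L = 14800 J.
ΔU = nCvΔT = 4.45×12.5×(829−430) = 22100 J.
Q = ΔU + W = nCpΔT = 36900 J.
Net over both steps: W = 14800 J, Q = 41500 J, ΔU = 26700 J.

41500 J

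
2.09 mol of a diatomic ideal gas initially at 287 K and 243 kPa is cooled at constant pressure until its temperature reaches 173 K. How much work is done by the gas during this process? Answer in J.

-1980 J

V₁ = nRT₁/P₁ = 2.09×8.314×287/243 = 20.5 L.
Isobaric: P stays 243 kPa; V/T = const ⇒ T₂ = 173 K, V₂ = 12.4 L.
W = PΔV = 243×(12.4−20.5) kPa·L = -1980 J.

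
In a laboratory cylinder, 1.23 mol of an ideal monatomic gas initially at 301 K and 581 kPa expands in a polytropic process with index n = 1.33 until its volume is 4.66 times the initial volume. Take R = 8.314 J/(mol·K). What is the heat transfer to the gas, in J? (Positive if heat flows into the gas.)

V₁ = nRT₁/P₁ = 1.23×8.314×301/581 = 5.30 L.
Polytropic n=1.33: T₂ = T₁(V₁/V₂)^(n−1) = 301×(0.215)^0.33 = 181 K; P₂ = P₁(V₁/V₂)^n = 75.0 kPa.
W = (P₁V₁−P₂V₂)/(n−1) = (581×5.30−75.0×24.7)/0.33 = 3710 J.
ΔU = nCvΔT = 1.23×12.5×(181−301) = -1840 J.
Q = ΔU + W = 1880 J.

1880 J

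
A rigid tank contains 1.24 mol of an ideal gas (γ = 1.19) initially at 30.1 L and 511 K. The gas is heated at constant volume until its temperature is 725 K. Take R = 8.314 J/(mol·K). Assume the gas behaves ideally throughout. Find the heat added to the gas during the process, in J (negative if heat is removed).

11600 J

P₁ = nRT₁/V₁ = 1.24×8.314×511/30.1 = 175 kPa.
Isochoric: V stays 30.1 L; P/T = const ⇒ T₂ = 725 K, P₂ = 248 kPa.
W = 0 (no volume change).
ΔU = nCvΔT = 1.24×43.8×(725−511) = 11600 J.
Q = ΔU = 11600 J.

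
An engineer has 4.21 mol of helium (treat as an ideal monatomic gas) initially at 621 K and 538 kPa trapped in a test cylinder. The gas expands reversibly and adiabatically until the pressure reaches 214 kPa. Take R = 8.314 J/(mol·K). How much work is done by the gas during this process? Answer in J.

V₁ = nRT₁/P₁ = 4.21×8.314×621/538 = 40.4 L.
Adiabatic: T₂/T₁ = (P₂/P₁)^((γ−1)/γ) ⇒ T₂ = 621×(0.398)^0.400 = 429 K; V₂ = 70.2 L.
ΔU = nCvΔT = 4.21×12.5×(429−621) = -10100 J.
Q = 0 for an adiabatic process, so W = −ΔU = 10100 J.

10100 J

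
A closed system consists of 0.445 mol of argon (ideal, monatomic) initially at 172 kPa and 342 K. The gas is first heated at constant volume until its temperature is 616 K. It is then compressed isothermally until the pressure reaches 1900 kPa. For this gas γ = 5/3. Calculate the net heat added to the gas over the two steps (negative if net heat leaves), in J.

-2610 J

V₁ = nRT₁/P₁ = 0.445×8.314×342/172 = 7.36 L.
Step 1 — Isochoric: V stays 7.36 L; P/T = const ⇒ T₂ = 616 K, P₂ = 310 kPa.
W = 0 (no volume change).
ΔU = nCvΔT = 0.445×12.5×(616−342) = 1520 J.
Q = ΔU = 1520 J.
State after step 1: P = 310 kPa, V = 7.36 L, T = 616 K.
Step 2 — Isothermal: T stays 616 K; PV = const ⇒ V₂ = 1.20 L, P₂ = 1900 kPa.
ΔU = 0 (ideal gas, T constant).
W = nRT ln(V₂/V₁) = 0.445×8.314×616×ln(0.163) = -4130 J.
Q = ΔU + W = -4130 J.
Net over both steps: W = -4130 J, Q = -2610 J, ΔU = 1520 J.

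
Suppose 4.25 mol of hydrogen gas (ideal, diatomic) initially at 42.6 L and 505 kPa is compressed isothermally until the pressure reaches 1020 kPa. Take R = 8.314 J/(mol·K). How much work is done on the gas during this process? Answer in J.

T₁ = P₁V₁/(nR) = 505×42.6/(4.25×8.314) = 609 K.
Isothermal: T stays 609 K; PV = const ⇒ V₂ = 21.1 L, P₂ = 1020 kPa.
W = nRT ln(V₂/V₁) = 4.25×8.314×609×ln(0.495) = -15100 J.
Work done on the gas = −W_by = 15100 J.

15100 J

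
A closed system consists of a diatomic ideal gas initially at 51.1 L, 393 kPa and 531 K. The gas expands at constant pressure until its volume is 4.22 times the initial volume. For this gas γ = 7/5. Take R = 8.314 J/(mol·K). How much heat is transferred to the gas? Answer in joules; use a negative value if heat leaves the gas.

226000 J

n = P₁V₁/(RT₁) = 393×51.1/(8.314×531) = 4.55 mol.
Isobaric: P stays 393 kPa; V/T = const ⇒ T₂ = 2240 K, V₂ = 216 L.
W = PΔV = 393×(216−51.1) kPa·L = 64700 J.
ΔU = nCvΔT = 4.55×20.8×(2240−531) = 162000 J.
Q = ΔU + W = nCpΔT = 226000 J.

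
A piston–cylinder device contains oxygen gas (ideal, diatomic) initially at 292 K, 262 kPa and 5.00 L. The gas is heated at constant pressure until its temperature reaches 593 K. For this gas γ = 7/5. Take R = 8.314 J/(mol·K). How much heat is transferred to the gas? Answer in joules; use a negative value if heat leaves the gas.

4730 J

n = P₁V₁/(RT₁) = 262×5.00/(8.314×292) = 0.540 mol.
Isobaric: P stays 262 kPa; V/T = const ⇒ T₂ = 593 K, V₂ = 10.2 L.
W = PΔV = 262×(10.2−5.00) kPa·L = 1350 J.
ΔU = nCvΔT = 0.540×20.8×(593−292) = 3380 J.
Q = ΔU + W = nCpΔT = 4730 J.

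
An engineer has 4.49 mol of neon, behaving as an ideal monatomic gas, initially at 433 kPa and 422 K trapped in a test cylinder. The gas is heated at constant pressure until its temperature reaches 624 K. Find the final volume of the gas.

V₁ = nRT₁/P₁ = 4.49×8.314×422/433 = 36.4 L.
Isobaric: P stays 433 kPa; V/T = const ⇒ T₂ = 624 K, V₂ = 53.8 L.

53.8 L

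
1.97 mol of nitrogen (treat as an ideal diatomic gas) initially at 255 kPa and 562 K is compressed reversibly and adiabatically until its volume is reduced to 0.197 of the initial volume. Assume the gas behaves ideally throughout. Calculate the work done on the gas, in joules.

V₁ = nRT₁/P₁ = 1.97×8.314×562/255 = 36.1 L.
Adiabatic: TV^(γ−1) = const ⇒ T₂ = 562×(5.08)^0.400 = 1080 K; PV^γ = const ⇒ P₂ = 2480 kPa.
ΔU = nCvΔT = 1.97×20.8×(1080−562) = 21100 J.
Q = 0 for an adiabatic process, so W = −ΔU = -21100 J.
Work done on the gas = −W_by = 21100 J.

21100 J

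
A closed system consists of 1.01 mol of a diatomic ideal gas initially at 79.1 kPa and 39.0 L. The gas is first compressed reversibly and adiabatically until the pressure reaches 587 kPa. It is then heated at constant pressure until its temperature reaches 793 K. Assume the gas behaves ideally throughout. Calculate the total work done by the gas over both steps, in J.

T₁ = P₁V₁/(nR) = 79.1×39.0/(1.01×8.314) = 367 K.
Step 1 — Adiabatic: T₂/T₁ = (P₂/P₁)^((γ−1)/γ) ⇒ T₂ = 367×(7.42)^0.286 = 651 K; V₂ = 9.32 L.
ΔU = nCvΔT = 1.01×20.8×(651−367) = 5960 J.
Q = 0 for an adiabatic process, so W = −ΔU = -5960 J.
State after step 1: P = 587 kPa, V = 9.32 L, T = 651 K.
Step 2 — Isobaric: P stays 587 kPa; V/T = const ⇒ T₂ = 793 K, V₂ = 11.3 L.
W = PΔV = 587×(11.3−9.32) kPa·L = 1190 J.
ΔU = nCvΔT = 1.01×20.8×(793−651) = 2970 J.
Q = ΔU + W = nCpΔT = 4160 J.
Net over both steps: W = -4770 J, Q = 4160 J, ΔU = 8940 J.

-4770 J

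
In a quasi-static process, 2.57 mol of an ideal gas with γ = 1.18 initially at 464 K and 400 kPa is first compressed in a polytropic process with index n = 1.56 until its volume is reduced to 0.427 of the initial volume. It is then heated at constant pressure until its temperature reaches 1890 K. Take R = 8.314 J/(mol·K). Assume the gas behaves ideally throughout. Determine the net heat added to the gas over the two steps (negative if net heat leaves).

V₁ = nRT₁/P₁ = 2.57×8.314×464/400 = 24.8 L.
Step 1 — Polytropic n=1.56: T₂ = T₁(V₁/V₂)^(n−1) = 464×(2.34)^0.56 = 747 K; P₂ = P₁(V₁/V₂)^n = 1510 kPa.
W = (P₁V₁−P₂V₂)/(n−1) = (400×24.8−1510×10.6)/0.56 = -10800 J.
ΔU = nCvΔT = 2.57×46.2×(747−464) = 33600 J.
Q = ΔU + W = 22800 J.
State after step 1: P = 1510 kPa, V = 10.6 L, T = 747 K.
Step 2 — Isobaric: P stays 1510 kPa; V/T = const ⇒ T₂ = 1890 K, V₂ = 26.8 L.
W = PΔV = 1510×(26.8−10.6) kPa·L = 24400 J.
ΔU = nCvΔT = 2.57×46.2×(1890−747) = 136000 J.
Q = ΔU + W = nCpΔT = 160000 J.
Net over both steps: W = 13600 J, Q = 183000 J, ΔU = 169000 J.

183000 J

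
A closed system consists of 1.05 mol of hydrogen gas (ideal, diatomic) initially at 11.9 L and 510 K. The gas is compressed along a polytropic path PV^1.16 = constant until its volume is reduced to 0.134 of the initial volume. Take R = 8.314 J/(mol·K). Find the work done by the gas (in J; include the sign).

-10600 J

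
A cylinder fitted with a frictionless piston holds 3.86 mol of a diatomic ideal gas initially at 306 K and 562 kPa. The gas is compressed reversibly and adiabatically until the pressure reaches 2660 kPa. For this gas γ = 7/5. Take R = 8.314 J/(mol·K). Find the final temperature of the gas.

477 K

V₁ = nRT₁/P₁ = 3.86×8.314×306/562 = 17.5 L.
Adiabatic: T₂/T₁ = (P₂/P₁)^((γ−1)/γ) ⇒ T₂ = 306×(4.73)^0.286 = 477 K; V₂ = 5.76 L.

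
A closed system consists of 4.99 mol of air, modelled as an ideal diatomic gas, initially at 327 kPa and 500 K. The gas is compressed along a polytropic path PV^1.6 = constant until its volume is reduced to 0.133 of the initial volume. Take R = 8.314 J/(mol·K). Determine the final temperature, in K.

1680 K

V₁ = nRT₁/P₁ = 4.99×8.314×500/327 = 63.4 L.
Polytropic n=1.6: T₂ = T₁(V₁/V₂)^(n−1) = 500×(7.52)^0.60 = 1680 K; P₂ = P₁(V₁/V₂)^n = 8250 kPa.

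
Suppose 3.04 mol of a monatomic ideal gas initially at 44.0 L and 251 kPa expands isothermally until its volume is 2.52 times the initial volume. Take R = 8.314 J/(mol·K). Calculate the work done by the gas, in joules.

10200 J

T₁ = P₁V₁/(nR) = 251×44.0/(3.04×8.314) = 437 K.
Isothermal: T stays 437 K; PV = const ⇒ V₂ = 111 L, P₂ = 99.6 kPa.
W = nRT ln(V₂/V₁) = 3.04×8.314×437×ln(2.52) = 10200 J.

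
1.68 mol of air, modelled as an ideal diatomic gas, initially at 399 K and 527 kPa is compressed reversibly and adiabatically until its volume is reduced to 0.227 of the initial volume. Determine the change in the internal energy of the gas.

V₁ = nRT₁/P₁ = 1.68×8.314×399/527 = 10.6 L.
Adiabatic: TV^(γ−1) = const ⇒ T₂ = 399×(4.41)^0.400 = 722 K; PV^γ = const ⇒ P₂ = 4200 kPa.
For an ideal gas ΔU = nCvΔT with Cv = (5/2)R = 20.8 J/(mol·K).
ΔU = 1.68×20.8×(722−399) = 11300 J.

11300 J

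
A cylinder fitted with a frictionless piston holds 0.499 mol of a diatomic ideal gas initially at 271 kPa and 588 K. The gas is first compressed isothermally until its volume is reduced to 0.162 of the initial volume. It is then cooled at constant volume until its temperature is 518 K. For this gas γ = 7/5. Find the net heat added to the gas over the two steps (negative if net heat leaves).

-5170 J

V₁ = nRT₁/P₁ = 0.499×8.314×588/271 = 9.00 L.
Step 1 — Isothermal: T stays 588 K; PV = const ⇒ V₂ = 1.46 L, P₂ = 1670 kPa.
ΔU = 0 (ideal gas, T constant).
W = nRT ln(V₂/V₁) = 0.499×8.314×588×ln(0.162) = -4440 J.
Q = ΔU + W = -4440 J.
State after step 1: P = 1670 kPa, V = 1.46 L, T = 588 K.
Step 2 — Isochoric: V stays 1.46 L; P/T = const ⇒ T₂ = 518 K, P₂ = 1470 kPa.
W = 0 (no volume change).
ΔU = nCvΔT = 0.499×20.8×(518−588) = -726 J.
Q = ΔU = -726 J.
Net over both steps: W = -4440 J, Q = -5170 J, ΔU = -726 J.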